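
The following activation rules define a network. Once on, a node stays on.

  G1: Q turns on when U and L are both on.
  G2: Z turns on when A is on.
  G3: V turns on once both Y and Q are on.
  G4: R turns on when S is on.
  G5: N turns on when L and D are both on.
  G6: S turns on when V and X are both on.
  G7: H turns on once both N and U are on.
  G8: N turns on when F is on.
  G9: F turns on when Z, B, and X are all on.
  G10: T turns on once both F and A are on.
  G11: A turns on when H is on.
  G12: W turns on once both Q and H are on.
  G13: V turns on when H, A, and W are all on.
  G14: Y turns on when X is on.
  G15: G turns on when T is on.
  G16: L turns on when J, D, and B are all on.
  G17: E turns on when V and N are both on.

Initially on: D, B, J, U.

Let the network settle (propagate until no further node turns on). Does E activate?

J, D, and B are on, so L turns on (G16).
G5: L and D on → N on.
U and L are on, so Q turns on (G1).
N and U are on, so H turns on (G7).
G11: H on → A on.
Q and H are on, so W turns on (G12).
H, A, and W are on, so V turns on (G13).
G17: V and N on → E on.

Yes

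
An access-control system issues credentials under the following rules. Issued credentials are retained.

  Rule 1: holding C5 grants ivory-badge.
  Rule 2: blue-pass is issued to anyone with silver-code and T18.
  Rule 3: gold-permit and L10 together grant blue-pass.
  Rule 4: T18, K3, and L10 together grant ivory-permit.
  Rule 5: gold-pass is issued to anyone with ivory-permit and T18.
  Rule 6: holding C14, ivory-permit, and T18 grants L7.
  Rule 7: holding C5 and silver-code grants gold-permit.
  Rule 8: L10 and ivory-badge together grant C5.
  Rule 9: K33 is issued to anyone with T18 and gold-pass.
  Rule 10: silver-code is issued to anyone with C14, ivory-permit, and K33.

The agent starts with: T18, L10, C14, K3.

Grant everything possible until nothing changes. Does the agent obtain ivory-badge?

ivory-badge would need C5 (Rule 1), but C5 is never granted.

No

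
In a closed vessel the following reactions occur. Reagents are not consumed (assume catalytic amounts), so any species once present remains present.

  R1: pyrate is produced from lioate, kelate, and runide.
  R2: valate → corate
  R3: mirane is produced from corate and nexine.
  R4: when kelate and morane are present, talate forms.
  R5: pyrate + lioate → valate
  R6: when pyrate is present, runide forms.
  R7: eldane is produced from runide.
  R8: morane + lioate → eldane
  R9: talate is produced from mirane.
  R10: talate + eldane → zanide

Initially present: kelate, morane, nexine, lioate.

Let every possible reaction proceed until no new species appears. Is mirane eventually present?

mirane would need corate and nexine (R3), but corate never forms.

No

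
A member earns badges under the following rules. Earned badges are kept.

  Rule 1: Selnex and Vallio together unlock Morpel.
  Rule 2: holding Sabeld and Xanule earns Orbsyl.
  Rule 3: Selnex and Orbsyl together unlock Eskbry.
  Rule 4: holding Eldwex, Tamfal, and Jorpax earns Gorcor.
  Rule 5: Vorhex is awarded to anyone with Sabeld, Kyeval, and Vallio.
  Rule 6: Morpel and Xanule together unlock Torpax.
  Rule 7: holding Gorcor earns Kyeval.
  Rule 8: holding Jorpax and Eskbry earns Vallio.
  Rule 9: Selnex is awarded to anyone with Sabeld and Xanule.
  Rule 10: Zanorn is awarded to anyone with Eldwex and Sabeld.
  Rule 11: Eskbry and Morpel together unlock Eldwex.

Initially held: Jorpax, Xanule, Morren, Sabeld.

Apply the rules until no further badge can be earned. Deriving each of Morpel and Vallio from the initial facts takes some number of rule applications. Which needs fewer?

Vallio: With Sabeld and Xanule, Orbsyl is earned (Rule 2). With Sabeld and Xanule, Selnex is earned (Rule 9). With Selnex and Orbsyl, Eskbry is earned (Rule 3). With Jorpax and Eskbry, Vallio is earned (Rule 8). [4 rule applications]
Morpel: With Sabeld and Xanule, Orbsyl is earned (Rule 2). With Sabeld and Xanule, Selnex is earned (Rule 9). With Selnex and Orbsyl, Eskbry is earned (Rule 3). With Jorpax and Eskbry, Vallio is earned (Rule 8). With Selnex and Vallio, Morpel is earned (Rule 1). [5 rule applications]
Vallio needs fewer.

Vallio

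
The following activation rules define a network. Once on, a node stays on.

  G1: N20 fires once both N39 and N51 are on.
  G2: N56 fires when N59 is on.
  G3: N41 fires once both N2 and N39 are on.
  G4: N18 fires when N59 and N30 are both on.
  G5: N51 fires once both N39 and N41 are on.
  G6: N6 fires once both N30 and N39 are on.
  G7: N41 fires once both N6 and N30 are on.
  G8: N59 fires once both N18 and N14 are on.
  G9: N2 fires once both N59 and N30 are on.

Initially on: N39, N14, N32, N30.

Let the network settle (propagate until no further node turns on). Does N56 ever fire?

N56 would need N59 (G2), but N59 never turns on.

No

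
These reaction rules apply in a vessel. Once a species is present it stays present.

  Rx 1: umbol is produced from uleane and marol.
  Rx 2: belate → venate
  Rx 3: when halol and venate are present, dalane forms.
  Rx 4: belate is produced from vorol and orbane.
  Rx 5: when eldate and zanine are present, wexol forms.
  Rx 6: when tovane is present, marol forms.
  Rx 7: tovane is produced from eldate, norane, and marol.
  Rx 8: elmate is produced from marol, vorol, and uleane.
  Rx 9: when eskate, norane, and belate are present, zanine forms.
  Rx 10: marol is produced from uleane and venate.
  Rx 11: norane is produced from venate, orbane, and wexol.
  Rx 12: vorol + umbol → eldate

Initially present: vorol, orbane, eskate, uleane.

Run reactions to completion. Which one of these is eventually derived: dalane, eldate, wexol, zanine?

eldate

vorol and orbane present → belate forms (Rx 4).
belate present → venate forms (Rx 2).
uleane and venate present → marol forms (Rx 10).
uleane and marol present → umbol forms (Rx 1).
vorol and umbol present → eldate forms (Rx 12).
wexol would need eldate and zanine (Rx 5), but zanine never forms. dalane would need halol and venate (Rx 3), but halol never forms. zanine would need eskate, norane, and belate (Rx 9), but norane never forms.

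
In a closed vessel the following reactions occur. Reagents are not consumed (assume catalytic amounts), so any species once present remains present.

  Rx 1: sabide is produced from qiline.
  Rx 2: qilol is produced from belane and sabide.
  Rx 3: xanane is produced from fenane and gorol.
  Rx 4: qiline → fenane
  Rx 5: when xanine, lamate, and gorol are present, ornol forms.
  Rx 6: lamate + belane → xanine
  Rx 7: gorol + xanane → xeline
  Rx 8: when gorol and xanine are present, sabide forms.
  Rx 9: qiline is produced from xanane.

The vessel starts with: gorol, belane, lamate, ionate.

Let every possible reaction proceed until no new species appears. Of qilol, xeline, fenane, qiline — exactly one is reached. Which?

lamate and belane present → xanine forms (Rx 6).
gorol and xanine present → sabide forms (Rx 8).
belane and sabide present → qilol forms (Rx 2).
fenane would need qiline (Rx 4), but qiline never forms. xeline would need gorol and xanane (Rx 7), but xanane never forms. qiline would need xanane (Rx 9), but xanane never forms.

qilol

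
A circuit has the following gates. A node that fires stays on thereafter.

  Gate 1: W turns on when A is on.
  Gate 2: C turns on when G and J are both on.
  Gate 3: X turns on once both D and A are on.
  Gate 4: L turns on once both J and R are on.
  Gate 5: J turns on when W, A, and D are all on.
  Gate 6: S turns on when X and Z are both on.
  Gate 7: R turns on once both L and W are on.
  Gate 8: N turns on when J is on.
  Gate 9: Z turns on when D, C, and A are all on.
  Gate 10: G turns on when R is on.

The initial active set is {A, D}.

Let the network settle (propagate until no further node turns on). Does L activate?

No

L would need J and R (Gate 4), but R never turns on.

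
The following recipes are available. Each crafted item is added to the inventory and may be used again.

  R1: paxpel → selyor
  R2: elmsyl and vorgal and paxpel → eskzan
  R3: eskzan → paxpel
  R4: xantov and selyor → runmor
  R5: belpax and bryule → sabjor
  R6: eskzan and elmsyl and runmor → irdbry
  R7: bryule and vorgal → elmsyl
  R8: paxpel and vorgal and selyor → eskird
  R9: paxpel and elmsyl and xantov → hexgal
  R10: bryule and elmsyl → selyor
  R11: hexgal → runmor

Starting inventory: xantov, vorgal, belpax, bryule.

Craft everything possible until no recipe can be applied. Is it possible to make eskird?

eskird would need paxpel, vorgal, and selyor (R8), but paxpel is never obtained.

No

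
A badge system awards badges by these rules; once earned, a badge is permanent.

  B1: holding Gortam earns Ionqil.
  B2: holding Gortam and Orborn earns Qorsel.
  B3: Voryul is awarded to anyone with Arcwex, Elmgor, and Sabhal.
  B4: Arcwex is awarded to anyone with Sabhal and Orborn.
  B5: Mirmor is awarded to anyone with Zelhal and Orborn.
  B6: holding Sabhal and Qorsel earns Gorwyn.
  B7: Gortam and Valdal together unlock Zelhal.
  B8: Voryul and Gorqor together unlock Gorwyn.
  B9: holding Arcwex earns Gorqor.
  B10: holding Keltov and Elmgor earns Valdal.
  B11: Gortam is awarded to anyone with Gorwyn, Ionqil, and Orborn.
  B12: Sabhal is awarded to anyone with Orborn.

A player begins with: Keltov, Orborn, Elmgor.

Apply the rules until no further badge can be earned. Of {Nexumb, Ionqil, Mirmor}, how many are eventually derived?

No rule produces Nexumb, and it is not given.
Ionqil would need Gortam (B1), but Gortam is never earned.
Mirmor would need Zelhal and Orborn (B5), but Zelhal is never earned.
None of the 3 are reached.

0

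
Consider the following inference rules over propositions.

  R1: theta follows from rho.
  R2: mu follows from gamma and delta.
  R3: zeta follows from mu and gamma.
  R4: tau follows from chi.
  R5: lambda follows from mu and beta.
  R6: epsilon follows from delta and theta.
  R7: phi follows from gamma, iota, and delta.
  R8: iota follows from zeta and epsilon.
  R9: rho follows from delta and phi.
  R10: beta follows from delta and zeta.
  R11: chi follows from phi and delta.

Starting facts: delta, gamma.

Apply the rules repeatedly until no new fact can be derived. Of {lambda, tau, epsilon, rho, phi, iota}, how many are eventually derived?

1

gamma and delta hold, so mu follows (R2).
From mu and gamma, R3 gives zeta.
From delta and zeta, R10 gives beta.
From mu and beta, R5 gives lambda.
lambda: reached.
tau would need chi (R4), but chi is never established.
epsilon would need delta and theta (R6), but theta is never established.
rho would need delta and phi (R9), but phi is never established.
phi would need gamma, iota, and delta (R7), but iota is never established.
iota would need zeta and epsilon (R8), but epsilon is never established.
Reached: lambda — 1 of the 6.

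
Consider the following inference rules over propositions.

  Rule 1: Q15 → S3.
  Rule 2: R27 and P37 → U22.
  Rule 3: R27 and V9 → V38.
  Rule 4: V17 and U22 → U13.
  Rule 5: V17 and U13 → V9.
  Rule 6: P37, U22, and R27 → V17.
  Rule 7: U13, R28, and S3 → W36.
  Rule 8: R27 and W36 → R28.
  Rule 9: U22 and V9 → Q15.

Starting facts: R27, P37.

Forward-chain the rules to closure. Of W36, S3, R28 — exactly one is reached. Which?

From R27 and P37, Rule 2 gives U22.
P37, U22, and R27 hold, so V17 follows (Rule 6).
V17 and U22 hold, so U13 follows (Rule 4).
V17 and U13 hold, so V9 follows (Rule 5).
U22 and V9 hold, so Q15 follows (Rule 9).
From Q15, Rule 1 gives S3.
W36 would need U13, R28, and S3 (Rule 7), but R28 is never established. R28 would need R27 and W36 (Rule 8), but W36 is never established.

S3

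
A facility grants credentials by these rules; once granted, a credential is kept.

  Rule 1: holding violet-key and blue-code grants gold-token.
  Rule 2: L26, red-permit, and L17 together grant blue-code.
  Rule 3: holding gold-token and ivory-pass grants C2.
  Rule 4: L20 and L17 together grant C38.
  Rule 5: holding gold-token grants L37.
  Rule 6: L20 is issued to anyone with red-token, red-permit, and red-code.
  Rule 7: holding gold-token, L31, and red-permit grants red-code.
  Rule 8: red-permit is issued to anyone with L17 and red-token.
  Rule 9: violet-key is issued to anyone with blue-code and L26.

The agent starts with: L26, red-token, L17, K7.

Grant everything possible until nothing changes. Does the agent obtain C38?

No

C38 would need L20 and L17 (Rule 4), but L20 is never granted.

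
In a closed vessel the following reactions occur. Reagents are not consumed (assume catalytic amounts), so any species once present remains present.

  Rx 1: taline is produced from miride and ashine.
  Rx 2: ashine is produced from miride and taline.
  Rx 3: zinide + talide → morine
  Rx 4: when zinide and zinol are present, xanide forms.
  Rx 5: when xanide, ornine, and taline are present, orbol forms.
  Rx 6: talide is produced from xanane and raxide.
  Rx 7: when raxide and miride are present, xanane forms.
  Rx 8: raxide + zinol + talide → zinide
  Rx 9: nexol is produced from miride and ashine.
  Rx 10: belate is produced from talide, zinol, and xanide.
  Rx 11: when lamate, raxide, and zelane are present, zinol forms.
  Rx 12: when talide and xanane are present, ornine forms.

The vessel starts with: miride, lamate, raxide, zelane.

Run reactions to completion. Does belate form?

Yes

lamate, raxide, and zelane present → zinol forms (Rx 11).
raxide and miride present → xanane forms (Rx 7).
xanane and raxide present → talide forms (Rx 6).
raxide, zinol, and talide present → zinide forms (Rx 8).
zinide and zinol present → xanide forms (Rx 4).
talide, zinol, and xanide present → belate forms (Rx 10).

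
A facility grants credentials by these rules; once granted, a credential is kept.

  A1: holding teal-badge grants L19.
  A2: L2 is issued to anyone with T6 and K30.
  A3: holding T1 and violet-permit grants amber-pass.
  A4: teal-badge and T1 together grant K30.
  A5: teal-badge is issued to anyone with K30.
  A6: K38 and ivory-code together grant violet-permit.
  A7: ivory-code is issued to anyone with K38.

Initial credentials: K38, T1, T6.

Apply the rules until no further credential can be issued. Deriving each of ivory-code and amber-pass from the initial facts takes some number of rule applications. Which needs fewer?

ivory-code

ivory-code: Holding K38 grants ivory-code (A7). [1 rule application]
amber-pass: Holding K38 grants ivory-code (A7). Holding K38 and ivory-code grants violet-permit (A6). Holding T1 and violet-permit grants amber-pass (A3). [3 rule applications]
ivory-code needs fewer.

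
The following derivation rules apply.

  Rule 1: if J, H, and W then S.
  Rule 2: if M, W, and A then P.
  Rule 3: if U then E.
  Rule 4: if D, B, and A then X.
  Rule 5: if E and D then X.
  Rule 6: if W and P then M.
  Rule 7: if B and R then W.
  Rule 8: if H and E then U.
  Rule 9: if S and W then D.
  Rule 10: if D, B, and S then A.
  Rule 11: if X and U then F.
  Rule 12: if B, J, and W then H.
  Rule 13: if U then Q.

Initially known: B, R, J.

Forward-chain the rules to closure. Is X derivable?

B and R hold, so W follows (Rule 7).
B, J, and W hold, so H follows (Rule 12).
From J, H, and W, Rule 1 gives S.
S and W hold, so D follows (Rule 9).
D, B, and S hold, so A follows (Rule 10).
D, B, and A hold, so X follows (Rule 4).

Yes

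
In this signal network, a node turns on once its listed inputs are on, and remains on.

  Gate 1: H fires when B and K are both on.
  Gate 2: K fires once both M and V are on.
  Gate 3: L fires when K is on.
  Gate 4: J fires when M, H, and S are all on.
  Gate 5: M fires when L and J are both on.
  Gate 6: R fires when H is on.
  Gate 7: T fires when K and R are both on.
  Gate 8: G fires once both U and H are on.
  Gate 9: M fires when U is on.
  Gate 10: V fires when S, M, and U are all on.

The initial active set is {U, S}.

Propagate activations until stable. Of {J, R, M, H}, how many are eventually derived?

1

U is on, so M fires (Gate 9).
J would need M, H, and S (Gate 4), but H never turns on.
R would need H (Gate 6), but H never turns on.
M: reached.
H would need B and K (Gate 1), but B never turns on.
Reached: M — 1 of the 4.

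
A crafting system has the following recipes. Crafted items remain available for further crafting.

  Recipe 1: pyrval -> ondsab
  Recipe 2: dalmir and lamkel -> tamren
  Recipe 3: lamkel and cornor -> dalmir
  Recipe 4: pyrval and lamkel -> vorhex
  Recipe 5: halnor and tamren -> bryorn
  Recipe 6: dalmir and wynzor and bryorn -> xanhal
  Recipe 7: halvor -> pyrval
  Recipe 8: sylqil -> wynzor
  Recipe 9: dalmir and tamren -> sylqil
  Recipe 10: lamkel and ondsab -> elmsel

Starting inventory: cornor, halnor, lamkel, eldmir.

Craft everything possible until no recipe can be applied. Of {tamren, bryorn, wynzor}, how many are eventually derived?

lamkel and cornor -> dalmir (Recipe 3).
Using Recipe 2, dalmir and lamkel make tamren.
Using Recipe 9, dalmir and tamren make sylqil.
halnor and tamren -> bryorn (Recipe 5).
sylqil -> wynzor (Recipe 8).
tamren: reached.
bryorn: reached.
wynzor: reached.
All 3 are reached.

3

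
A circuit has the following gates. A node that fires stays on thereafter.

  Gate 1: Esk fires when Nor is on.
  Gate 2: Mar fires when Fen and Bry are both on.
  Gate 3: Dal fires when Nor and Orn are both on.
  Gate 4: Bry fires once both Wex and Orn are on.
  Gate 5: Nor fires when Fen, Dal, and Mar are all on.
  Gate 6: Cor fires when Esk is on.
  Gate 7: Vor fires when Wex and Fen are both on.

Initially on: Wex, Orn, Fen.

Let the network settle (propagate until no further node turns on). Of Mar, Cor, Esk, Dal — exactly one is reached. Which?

Mar

Gate 4: Wex and Orn on → Bry on.
Fen and Bry are on, so Mar fires (Gate 2).
Dal would need Nor and Orn (Gate 3), but Nor never turns on. Cor would need Esk (Gate 6), but Esk never turns on. Esk would need Nor (Gate 1), but Nor never turns on.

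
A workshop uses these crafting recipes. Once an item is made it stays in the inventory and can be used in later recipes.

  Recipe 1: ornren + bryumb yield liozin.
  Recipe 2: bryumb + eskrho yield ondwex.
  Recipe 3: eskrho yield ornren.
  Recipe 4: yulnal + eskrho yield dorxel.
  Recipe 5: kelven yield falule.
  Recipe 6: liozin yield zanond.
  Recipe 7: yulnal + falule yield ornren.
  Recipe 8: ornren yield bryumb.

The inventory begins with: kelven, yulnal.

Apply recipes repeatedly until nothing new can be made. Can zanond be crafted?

kelven → falule (Recipe 5).
yulnal + falule → ornren (Recipe 7).
Using Recipe 8, ornren makes bryumb.
ornren + bryumb → liozin (Recipe 1).
Using Recipe 6, liozin makes zanond.

Yes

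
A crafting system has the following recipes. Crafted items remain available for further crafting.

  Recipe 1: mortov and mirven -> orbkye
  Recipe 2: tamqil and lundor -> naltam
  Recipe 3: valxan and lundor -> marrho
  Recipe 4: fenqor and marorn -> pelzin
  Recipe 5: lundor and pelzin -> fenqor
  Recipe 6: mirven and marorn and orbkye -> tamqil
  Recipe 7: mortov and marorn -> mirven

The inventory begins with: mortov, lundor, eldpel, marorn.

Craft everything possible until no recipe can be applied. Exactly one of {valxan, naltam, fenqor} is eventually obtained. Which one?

mortov and marorn -> mirven (Recipe 7).
Using Recipe 1, mortov and mirven make orbkye.
mirven and marorn and orbkye -> tamqil (Recipe 6).
Using Recipe 2, tamqil and lundor make naltam.
No rule produces valxan, and it is not given. fenqor would need lundor and pelzin (Recipe 5), but pelzin is never obtained.

naltam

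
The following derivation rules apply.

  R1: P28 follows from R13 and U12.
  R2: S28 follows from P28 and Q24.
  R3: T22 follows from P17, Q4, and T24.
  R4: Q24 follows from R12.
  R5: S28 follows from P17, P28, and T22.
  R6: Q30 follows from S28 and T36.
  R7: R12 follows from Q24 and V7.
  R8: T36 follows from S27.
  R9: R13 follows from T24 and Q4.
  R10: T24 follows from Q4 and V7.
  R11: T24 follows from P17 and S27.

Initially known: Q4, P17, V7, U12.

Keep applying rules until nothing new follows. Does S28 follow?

From Q4 and V7, R10 gives T24.
T24 and Q4 hold, so R13 follows (R9).
From P17, Q4, and T24, R3 gives T22.
R13 and U12 hold, so P28 follows (R1).
P17, P28, and T22 hold, so S28 follows (R5).

Yes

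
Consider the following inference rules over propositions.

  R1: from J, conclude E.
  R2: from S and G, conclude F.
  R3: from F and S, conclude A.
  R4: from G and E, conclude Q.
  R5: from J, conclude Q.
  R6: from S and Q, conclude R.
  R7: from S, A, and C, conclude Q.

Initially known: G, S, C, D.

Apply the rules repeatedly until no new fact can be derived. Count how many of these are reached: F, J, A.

S and G hold, so F follows (R2).
F and S hold, so A follows (R3).
F: reached.
No rule produces J, and it is not given.
A: reached.
Reached: F and A — 2 of the 3.

2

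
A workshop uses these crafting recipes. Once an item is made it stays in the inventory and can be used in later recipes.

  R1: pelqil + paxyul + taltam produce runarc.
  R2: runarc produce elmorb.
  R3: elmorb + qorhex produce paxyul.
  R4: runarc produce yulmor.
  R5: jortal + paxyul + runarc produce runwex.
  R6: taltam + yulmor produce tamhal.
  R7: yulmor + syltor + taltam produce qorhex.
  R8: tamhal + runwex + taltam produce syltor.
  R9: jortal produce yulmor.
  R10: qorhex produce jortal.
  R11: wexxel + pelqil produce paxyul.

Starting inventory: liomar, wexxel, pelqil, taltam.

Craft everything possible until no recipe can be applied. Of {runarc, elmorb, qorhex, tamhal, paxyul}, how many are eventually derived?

4

wexxel + pelqil → paxyul (R11).
Using R1, pelqil, paxyul, and taltam make runarc.
Using R4, runarc makes yulmor.
Using R2, runarc makes elmorb.
taltam + yulmor → tamhal (R6).
runarc: reached.
elmorb: reached.
qorhex would need yulmor, syltor, and taltam (R7), but syltor is never obtained.
tamhal: reached.
paxyul: reached.
Reached: runarc, elmorb, tamhal, and paxyul — 4 of the 5.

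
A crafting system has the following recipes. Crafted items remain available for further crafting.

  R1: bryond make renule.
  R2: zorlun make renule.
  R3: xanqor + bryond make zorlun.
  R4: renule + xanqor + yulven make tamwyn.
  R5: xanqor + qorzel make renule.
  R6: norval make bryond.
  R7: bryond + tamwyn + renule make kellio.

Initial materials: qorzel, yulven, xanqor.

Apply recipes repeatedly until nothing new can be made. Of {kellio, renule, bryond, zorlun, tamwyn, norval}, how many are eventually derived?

2

xanqor + qorzel → renule (R5).
renule + xanqor + yulven → tamwyn (R4).
kellio would need bryond, tamwyn, and renule (R7), but bryond is never obtained.
renule: reached.
bryond would need norval (R6), but norval is never obtained.
zorlun would need xanqor and bryond (R3), but bryond is never obtained.
tamwyn: reached.
No rule produces norval, and it is not given.
Reached: renule and tamwyn — 2 of the 6.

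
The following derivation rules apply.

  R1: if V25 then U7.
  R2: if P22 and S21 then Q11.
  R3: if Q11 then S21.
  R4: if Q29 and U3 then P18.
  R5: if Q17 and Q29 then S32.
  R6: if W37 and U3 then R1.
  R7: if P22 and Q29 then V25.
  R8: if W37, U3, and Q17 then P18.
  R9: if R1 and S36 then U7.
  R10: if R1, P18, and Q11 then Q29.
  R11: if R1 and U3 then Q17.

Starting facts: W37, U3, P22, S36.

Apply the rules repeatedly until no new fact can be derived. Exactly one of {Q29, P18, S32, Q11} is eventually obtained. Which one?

P18

From W37 and U3, R6 gives R1.
From R1 and U3, R11 gives Q17.
From W37, U3, and Q17, R8 gives P18.
S32 would need Q17 and Q29 (R5), but Q29 is never established. Q11 would need P22 and S21 (R2), but S21 is never established. Q29 would need R1, P18, and Q11 (R10), but Q11 is never established.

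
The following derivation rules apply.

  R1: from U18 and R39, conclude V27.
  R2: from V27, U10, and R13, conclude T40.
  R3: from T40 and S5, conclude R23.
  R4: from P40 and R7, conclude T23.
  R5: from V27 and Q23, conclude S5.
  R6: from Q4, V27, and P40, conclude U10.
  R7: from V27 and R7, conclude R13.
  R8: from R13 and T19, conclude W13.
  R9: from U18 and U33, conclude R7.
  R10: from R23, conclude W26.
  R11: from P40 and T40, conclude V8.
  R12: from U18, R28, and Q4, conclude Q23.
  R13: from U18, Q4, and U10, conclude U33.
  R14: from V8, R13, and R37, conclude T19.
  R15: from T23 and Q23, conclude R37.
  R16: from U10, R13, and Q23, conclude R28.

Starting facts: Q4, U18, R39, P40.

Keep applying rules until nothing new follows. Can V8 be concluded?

From U18 and R39, R1 gives V27.
From Q4, V27, and P40, R6 gives U10.
From U18, Q4, and U10, R13 gives U33.
From U18 and U33, R9 gives R7.
From V27 and R7, R7 gives R13.
From V27, U10, and R13, R2 gives T40.
From P40 and T40, R11 gives V8.

Yes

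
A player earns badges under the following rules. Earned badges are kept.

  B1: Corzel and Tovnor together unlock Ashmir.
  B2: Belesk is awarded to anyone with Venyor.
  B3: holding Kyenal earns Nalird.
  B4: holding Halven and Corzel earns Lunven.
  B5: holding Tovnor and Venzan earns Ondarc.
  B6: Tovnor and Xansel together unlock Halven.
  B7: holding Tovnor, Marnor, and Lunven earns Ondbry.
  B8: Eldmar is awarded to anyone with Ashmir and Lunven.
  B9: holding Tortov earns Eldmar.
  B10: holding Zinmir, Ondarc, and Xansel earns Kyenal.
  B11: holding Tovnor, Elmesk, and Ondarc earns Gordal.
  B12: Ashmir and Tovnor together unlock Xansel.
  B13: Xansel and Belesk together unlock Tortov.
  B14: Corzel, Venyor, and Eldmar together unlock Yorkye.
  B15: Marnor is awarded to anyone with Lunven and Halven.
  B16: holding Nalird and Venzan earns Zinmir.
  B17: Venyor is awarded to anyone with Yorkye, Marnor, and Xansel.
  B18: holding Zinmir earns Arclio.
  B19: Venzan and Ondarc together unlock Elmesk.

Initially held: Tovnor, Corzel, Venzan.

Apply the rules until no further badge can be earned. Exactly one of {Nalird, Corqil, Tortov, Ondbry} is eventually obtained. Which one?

With Corzel and Tovnor, Ashmir is earned (B1).
With Ashmir and Tovnor, Xansel is earned (B12).
With Tovnor and Xansel, Halven is earned (B6).
With Halven and Corzel, Lunven is earned (B4).
With Lunven and Halven, Marnor is earned (B15).
With Tovnor, Marnor, and Lunven, Ondbry is earned (B7).
Nalird would need Kyenal (B3), but Kyenal is never earned. Tortov would need Xansel and Belesk (B13), but Belesk is never earned. No rule produces Corqil, and it is not given.

Ondbry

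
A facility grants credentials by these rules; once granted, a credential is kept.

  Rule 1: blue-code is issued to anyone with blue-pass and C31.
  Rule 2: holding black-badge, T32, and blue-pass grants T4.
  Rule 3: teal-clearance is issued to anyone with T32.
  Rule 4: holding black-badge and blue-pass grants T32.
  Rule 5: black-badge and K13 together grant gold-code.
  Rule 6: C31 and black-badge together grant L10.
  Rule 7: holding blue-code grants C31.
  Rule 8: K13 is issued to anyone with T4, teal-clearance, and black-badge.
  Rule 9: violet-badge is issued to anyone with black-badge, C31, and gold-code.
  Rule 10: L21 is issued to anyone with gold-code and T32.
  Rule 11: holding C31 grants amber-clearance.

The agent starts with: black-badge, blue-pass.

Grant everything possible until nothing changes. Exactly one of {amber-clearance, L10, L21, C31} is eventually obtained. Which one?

L21

Holding black-badge and blue-pass grants T32 (Rule 4).
Holding black-badge, T32, and blue-pass grants T4 (Rule 2).
Holding T32 grants teal-clearance (Rule 3).
Holding T4, teal-clearance, and black-badge grants K13 (Rule 8).
Holding black-badge and K13 grants gold-code (Rule 5).
Holding gold-code and T32 grants L21 (Rule 10).
L10 would need C31 and black-badge (Rule 6), but C31 is never granted. C31 would need blue-code (Rule 7), but blue-code is never granted. amber-clearance would need C31 (Rule 11), but C31 is never granted.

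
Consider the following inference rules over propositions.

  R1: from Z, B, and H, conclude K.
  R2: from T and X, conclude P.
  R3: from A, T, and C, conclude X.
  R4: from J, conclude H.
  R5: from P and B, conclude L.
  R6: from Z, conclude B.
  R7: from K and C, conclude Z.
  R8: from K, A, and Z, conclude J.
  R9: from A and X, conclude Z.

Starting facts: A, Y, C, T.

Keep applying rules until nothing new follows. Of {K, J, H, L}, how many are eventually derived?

From A, T, and C, R3 gives X.
T and X hold, so P follows (R2).
A and X hold, so Z follows (R9).
From Z, R6 gives B.
P and B hold, so L follows (R5).
K would need Z, B, and H (R1), but H is never established.
J would need K, A, and Z (R8), but K is never established.
H would need J (R4), but J is never established.
L: reached.
Reached: L — 1 of the 4.

1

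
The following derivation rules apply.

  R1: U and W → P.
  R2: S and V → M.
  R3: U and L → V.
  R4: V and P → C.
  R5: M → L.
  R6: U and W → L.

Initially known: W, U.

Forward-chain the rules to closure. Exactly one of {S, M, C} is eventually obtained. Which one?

C

U and W hold, so L follows (R6).
U and W hold, so P follows (R1).
From U and L, R3 gives V.
V and P hold, so C follows (R4).
No rule produces S, and it is not given. M would need S and V (R2), but S is never established.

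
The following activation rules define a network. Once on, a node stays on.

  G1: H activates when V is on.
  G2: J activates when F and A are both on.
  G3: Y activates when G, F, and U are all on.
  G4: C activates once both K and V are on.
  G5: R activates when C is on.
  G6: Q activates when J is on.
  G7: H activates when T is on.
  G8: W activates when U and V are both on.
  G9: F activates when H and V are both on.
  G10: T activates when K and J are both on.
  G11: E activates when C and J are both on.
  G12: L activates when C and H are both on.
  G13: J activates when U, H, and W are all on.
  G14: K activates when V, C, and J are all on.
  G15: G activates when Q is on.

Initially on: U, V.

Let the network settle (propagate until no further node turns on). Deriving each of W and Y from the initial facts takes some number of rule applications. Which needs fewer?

W: U and V are on, so W activates (G8). [1 rule application]
Y: U and V are on, so W activates (G8). V is on, so H activates (G1). U, H, and W are on, so J activates (G13). G9: H and V on → F on. J is on, so Q activates (G6). G15: Q on → G on. G, F, and U are on, so Y activates (G3). [7 rule applications]
W needs fewer.

W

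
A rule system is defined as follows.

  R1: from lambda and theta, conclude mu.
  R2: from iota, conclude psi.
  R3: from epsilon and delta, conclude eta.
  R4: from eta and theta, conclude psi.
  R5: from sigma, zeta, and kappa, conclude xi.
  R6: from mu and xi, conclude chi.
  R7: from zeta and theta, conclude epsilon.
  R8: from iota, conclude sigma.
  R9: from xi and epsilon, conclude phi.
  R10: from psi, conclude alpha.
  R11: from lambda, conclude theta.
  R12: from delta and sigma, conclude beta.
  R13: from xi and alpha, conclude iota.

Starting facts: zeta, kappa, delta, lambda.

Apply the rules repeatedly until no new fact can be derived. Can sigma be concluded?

sigma would need iota (R8), but iota is never established.

No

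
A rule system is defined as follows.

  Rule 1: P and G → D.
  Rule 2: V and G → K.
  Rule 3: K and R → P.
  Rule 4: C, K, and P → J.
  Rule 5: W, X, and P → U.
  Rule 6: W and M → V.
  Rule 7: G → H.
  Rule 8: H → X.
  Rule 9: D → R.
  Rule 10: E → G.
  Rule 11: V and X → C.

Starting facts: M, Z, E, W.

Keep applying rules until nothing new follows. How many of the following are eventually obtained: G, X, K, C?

W and M hold, so V follows (Rule 6).
E holds, so G follows (Rule 10).
G holds, so H follows (Rule 7).
From V and G, Rule 2 gives K.
From H, Rule 8 gives X.
From V and X, Rule 11 gives C.
G: reached.
X: reached.
K: reached.
C: reached.
All 4 are reached.

4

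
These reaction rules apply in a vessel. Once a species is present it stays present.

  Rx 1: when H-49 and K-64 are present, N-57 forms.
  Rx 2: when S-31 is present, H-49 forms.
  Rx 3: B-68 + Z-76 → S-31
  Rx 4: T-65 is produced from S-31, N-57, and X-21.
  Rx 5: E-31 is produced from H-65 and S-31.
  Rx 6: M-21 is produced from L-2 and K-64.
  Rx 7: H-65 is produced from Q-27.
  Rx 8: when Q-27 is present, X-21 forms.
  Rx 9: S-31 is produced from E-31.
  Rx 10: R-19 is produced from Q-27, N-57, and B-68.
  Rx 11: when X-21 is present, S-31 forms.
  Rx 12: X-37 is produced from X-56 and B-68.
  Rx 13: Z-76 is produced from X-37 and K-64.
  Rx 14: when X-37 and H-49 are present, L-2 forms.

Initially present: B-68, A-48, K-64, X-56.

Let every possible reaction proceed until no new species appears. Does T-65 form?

T-65 would need S-31, N-57, and X-21 (Rx 4), but X-21 never forms.

No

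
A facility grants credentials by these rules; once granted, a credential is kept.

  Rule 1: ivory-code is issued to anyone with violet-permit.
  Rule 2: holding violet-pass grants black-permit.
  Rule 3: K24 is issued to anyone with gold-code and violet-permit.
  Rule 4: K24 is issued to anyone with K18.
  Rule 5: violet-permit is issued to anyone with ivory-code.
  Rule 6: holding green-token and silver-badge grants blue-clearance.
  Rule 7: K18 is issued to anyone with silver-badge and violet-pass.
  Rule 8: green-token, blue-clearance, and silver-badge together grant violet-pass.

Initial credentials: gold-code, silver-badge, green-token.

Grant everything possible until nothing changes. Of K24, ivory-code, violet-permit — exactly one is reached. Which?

Holding green-token and silver-badge grants blue-clearance (Rule 6).
Holding green-token, blue-clearance, and silver-badge grants violet-pass (Rule 8).
Holding silver-badge and violet-pass grants K18 (Rule 7).
Holding K18 grants K24 (Rule 4).
ivory-code would need violet-permit (Rule 1), but violet-permit is never granted. violet-permit would need ivory-code (Rule 5), but ivory-code is never granted.

K24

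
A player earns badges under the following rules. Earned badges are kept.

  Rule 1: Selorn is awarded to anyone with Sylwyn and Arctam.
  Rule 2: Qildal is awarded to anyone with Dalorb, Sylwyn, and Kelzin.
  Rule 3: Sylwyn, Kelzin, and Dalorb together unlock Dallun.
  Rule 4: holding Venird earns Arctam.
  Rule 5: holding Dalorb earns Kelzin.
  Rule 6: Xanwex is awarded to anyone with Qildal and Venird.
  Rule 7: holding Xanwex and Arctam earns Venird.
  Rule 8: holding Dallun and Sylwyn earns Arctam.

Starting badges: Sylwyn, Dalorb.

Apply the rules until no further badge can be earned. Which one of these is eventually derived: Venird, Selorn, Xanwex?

With Dalorb, Kelzin is earned (Rule 5).
With Sylwyn, Kelzin, and Dalorb, Dallun is earned (Rule 3).
With Dallun and Sylwyn, Arctam is earned (Rule 8).
With Sylwyn and Arctam, Selorn is earned (Rule 1).
Xanwex would need Qildal and Venird (Rule 6), but Venird is never earned. Venird would need Xanwex and Arctam (Rule 7), but Xanwex is never earned.

Selorn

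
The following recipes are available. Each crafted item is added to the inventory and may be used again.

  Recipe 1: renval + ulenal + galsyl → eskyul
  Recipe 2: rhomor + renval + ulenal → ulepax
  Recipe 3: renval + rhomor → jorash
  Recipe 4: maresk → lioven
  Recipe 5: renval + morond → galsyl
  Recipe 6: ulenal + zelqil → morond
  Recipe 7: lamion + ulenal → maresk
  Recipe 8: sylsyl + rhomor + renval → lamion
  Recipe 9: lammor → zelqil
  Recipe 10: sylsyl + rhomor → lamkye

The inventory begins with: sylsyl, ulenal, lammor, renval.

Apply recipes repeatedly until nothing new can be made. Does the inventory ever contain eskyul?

Using Recipe 9, lammor makes zelqil.
Using Recipe 6, ulenal and zelqil make morond.
Using Recipe 5, renval and morond make galsyl.
Using Recipe 1, renval, ulenal, and galsyl make eskyul.

Yes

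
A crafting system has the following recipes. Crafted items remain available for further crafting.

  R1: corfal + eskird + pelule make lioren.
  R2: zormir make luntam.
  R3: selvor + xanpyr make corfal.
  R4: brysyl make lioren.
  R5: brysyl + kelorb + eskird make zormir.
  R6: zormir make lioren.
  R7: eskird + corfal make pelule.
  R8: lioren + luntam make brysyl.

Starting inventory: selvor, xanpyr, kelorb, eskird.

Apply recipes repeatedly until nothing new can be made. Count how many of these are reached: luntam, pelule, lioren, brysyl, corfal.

Using R3, selvor and xanpyr make corfal.
Using R7, eskird and corfal make pelule.
corfal + eskird + pelule → lioren (R1).
luntam would need zormir (R2), but zormir is never obtained.
pelule: reached.
lioren: reached.
brysyl would need lioren and luntam (R8), but luntam is never obtained.
corfal: reached.
Reached: pelule, lioren, and corfal — 3 of the 5.

3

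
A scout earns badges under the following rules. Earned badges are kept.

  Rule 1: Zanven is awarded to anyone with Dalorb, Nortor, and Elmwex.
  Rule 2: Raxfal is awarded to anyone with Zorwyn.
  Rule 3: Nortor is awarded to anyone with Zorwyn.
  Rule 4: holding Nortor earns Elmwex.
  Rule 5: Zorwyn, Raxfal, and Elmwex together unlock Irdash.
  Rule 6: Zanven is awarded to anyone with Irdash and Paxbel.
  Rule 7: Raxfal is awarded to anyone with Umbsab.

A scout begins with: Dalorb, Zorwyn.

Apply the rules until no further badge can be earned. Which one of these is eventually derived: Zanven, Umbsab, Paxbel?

With Zorwyn, Nortor is earned (Rule 3).
With Nortor, Elmwex is earned (Rule 4).
With Dalorb, Nortor, and Elmwex, Zanven is earned (Rule 1).
No rule produces Umbsab, and it is not given. No rule produces Paxbel, and it is not given.

Zanven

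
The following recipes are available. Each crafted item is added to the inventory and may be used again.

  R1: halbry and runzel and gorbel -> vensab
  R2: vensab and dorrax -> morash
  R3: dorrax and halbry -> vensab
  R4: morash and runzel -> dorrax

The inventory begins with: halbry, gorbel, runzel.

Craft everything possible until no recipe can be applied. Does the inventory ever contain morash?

No

morash would need vensab and dorrax (R2), but dorrax is never obtained.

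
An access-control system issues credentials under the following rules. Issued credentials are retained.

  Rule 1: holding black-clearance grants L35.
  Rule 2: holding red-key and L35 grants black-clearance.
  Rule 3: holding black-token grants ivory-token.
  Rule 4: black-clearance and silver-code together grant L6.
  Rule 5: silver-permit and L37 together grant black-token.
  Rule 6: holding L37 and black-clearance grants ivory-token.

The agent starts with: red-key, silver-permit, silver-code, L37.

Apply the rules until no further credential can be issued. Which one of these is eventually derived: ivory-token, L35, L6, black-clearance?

ivory-token

Holding silver-permit and L37 grants black-token (Rule 5).
Holding black-token grants ivory-token (Rule 3).
L35 would need black-clearance (Rule 1), but black-clearance is never granted. black-clearance would need red-key and L35 (Rule 2), but L35 is never granted. L6 would need black-clearance and silver-code (Rule 4), but black-clearance is never granted.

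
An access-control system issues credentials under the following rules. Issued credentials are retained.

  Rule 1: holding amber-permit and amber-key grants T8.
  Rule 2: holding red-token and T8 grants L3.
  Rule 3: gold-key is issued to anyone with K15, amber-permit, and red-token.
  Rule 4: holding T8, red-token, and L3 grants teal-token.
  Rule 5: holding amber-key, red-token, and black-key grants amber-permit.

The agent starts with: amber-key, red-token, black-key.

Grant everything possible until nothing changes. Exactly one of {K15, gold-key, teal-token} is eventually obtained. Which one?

teal-token

Holding amber-key, red-token, and black-key grants amber-permit (Rule 5).
Holding amber-permit and amber-key grants T8 (Rule 1).
Holding red-token and T8 grants L3 (Rule 2).
Holding T8, red-token, and L3 grants teal-token (Rule 4).
No rule produces K15, and it is not given. gold-key would need K15, amber-permit, and red-token (Rule 3), but K15 is never granted.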